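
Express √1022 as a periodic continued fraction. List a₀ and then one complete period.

a₀ = ⌊√1022⌋ = 31.
With m₀=0, d₀=1 and mₖ₊₁ = dₖaₖ − mₖ, dₖ₊₁ = (n − mₖ₊₁²)/dₖ, aₖ₊₁ = ⌊(a₀+mₖ₊₁)/dₖ₊₁⌋:
  k=1: m=31, d=61, a=1
  k=2: m=30, d=2, a=30
  k=3: m=30, d=61, a=1
  k=4: m=31, d=1, a=62
d=1 and a=2a₀=62 at k=4, so the next step gives (m, d) = (31, 61) again — its k=1 value — and the period has length 4.

[31; 1, 30, 1, 62]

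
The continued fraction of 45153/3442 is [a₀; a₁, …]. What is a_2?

45153 = 13·3442 + 407   →  a_0 = 13
3442 = 8·407 + 186   →  a_1 = 8
407 = 2·186 + 35   →  a_2 = 2

2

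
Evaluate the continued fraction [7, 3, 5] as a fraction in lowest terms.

Using pₖ = aₖpₖ₋₁ + pₖ₋₂ and qₖ = aₖqₖ₋₁ + qₖ₋₂:
  k=0: a=7, p=7, q=1
  k=1: a=3, p=22, q=3
  k=2: a=5, p=117, q=16

117/16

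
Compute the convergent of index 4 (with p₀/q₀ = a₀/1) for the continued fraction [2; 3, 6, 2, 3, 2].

329/142

Using pₖ = aₖpₖ₋₁ + pₖ₋₂, qₖ = aₖqₖ₋₁ + qₖ₋₂ (with p₋₁=1, p₋₂=0, q₋₁=0, q₋₂=1):
  k=0: a=2, p=2, q=1
  k=1: a=3, p=7, q=3
  k=2: a=6, p=44, q=19
  k=3: a=2, p=95, q=41
  k=4: a=3, p=329, q=142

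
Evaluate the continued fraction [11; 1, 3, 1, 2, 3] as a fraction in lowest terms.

Fold from the inside: start with 3/1.
  2 + 1/3 = 7/3
  1 + 3/7 = 10/7
  3 + 7/10 = 37/10
  1 + 10/37 = 47/37
  11 + 37/47 = 554/47

554/47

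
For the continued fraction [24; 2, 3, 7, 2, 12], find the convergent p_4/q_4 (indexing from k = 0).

2663/109

Using pₖ = aₖpₖ₋₁ + pₖ₋₂, qₖ = aₖqₖ₋₁ + qₖ₋₂ (with p₋₁=1, p₋₂=0, q₋₁=0, q₋₂=1):
  k=0: a=24, p=24, q=1
  k=1: a=2, p=49, q=2
  k=2: a=3, p=171, q=7
  k=3: a=7, p=1246, q=51
  k=4: a=2, p=2663, q=109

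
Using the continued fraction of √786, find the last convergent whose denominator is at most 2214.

43988/1569

√786 = [28; 28, 56, …] (period length 2).
Convergents:
  p_0/q_0 = 28/1
  p_1/q_1 = 785/28
  p_2/q_2 = 43988/1569
  p_3/q_3 = 1232449/43960
q_2 = 1569 ≤ 2214 < 43960 = q_3, so the answer is 43988/1569.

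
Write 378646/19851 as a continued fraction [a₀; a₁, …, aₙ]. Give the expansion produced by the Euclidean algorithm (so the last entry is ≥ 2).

[19; 13, 2, 3, 1, 2, 19, 3]

378646 = 19*19851 + 1477
19851 = 13*1477 + 650
1477 = 2*650 + 177
650 = 3*177 + 119
177 = 1*119 + 58
119 = 2*58 + 3
58 = 19*3 + 1
3 = 3*1 + 0  (stop)
So 378646/19851 = [19; 13, 2, 3, 1, 2, 19, 3].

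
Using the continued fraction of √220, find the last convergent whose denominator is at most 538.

2655/179

√220 = [14; 1, 4, 1, 28, …] (period length 4).
Convergents:
  p_0/q_0 = 14/1
  p_1/q_1 = 15/1
  p_2/q_2 = 74/5
  p_3/q_3 = 89/6
  p_4/q_4 = 2566/173
  p_5/q_5 = 2655/179
  p_6/q_6 = 13186/889
q_5 = 179 ≤ 538 < 889 = q_6, so the answer is 2655/179.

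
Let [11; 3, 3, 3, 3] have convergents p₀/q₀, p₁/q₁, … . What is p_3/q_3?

373/33

Using pₖ = aₖpₖ₋₁ + pₖ₋₂, qₖ = aₖqₖ₋₁ + qₖ₋₂ (with p₋₁=1, p₋₂=0, q₋₁=0, q₋₂=1):
  k=0: a=11, p=11, q=1
  k=1: a=3, p=34, q=3
  k=2: a=3, p=113, q=10
  k=3: a=3, p=373, q=33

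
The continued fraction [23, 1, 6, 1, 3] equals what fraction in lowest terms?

Fold from the inside: start with 3/1.
  1 + 1/3 = 4/3
  6 + 3/4 = 27/4
  1 + 4/27 = 31/27
  23 + 27/31 = 740/31

740/31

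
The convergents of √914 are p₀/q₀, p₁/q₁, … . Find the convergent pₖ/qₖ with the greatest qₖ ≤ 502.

√914 = [30; 4, 3, 3, 4, 60, …] (period length 5).
Convergents:
  p_0/q_0 = 30/1
  p_1/q_1 = 121/4
  p_2/q_2 = 393/13
  p_3/q_3 = 1300/43
  p_4/q_4 = 5593/185
  p_5/q_5 = 336880/11143
q_4 = 185 ≤ 502 < 11143 = q_5, so the answer is 5593/185.

5593/185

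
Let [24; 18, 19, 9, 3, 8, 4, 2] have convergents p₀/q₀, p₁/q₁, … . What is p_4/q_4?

Using pₖ = aₖpₖ₋₁ + pₖ₋₂, qₖ = aₖqₖ₋₁ + qₖ₋₂ (with p₋₁=1, p₋₂=0, q₋₁=0, q₋₂=1):
  k=0: a=24, p=24, q=1
  k=1: a=18, p=433, q=18
  k=2: a=19, p=8251, q=343
  k=3: a=9, p=74692, q=3105
  k=4: a=3, p=232327, q=9658

232327/9658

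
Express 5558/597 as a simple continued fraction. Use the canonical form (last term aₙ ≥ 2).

[9; 3, 4, 2, 2, 8]

5558 = 9·597 + 185
597 = 3·185 + 42
185 = 4·42 + 17
42 = 2·17 + 8
17 = 2·8 + 1
8 = 8·1 + 0  (stop)
So 5558/597 = [9; 3, 4, 2, 2, 8].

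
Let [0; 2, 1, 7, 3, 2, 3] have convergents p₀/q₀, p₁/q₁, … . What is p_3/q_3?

8/23

Using pₖ = aₖpₖ₋₁ + pₖ₋₂, qₖ = aₖqₖ₋₁ + qₖ₋₂ (with p₋₁=1, p₋₂=0, q₋₁=0, q₋₂=1):
  k=0: a=0, p=0, q=1
  k=1: a=2, p=1, q=2
  k=2: a=1, p=1, q=3
  k=3: a=7, p=8, q=23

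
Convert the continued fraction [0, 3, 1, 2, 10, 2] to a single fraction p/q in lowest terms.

65/239

Fold from the inside: start with 2/1.
  10 + 1/2 = 21/2
  2 + 2/21 = 44/21
  1 + 21/44 = 65/44
  3 + 44/65 = 239/65
  0 + 65/239 = 65/239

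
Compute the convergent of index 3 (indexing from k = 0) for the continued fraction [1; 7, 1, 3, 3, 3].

35/31

Using pₖ = aₖpₖ₋₁ + pₖ₋₂, qₖ = aₖqₖ₋₁ + qₖ₋₂ (with p₋₁=1, p₋₂=0, q₋₁=0, q₋₂=1):
  k=0: a=1, p=1, q=1
  k=1: a=7, p=8, q=7
  k=2: a=1, p=9, q=8
  k=3: a=3, p=35, q=31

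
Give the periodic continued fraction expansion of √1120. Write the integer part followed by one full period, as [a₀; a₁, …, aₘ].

[33; 2, 6, 1, 15, 1, 6, 2, 66]

a₀ = ⌊√1120⌋ = 33.
With m₀=0, d₀=1 and mₖ₊₁ = dₖaₖ − mₖ, dₖ₊₁ = (n − mₖ₊₁²)/dₖ, aₖ₊₁ = ⌊(a₀+mₖ₊₁)/dₖ₊₁⌋:
  k=1: m=33, d=31, a=2
  k=2: m=29, d=9, a=6
  k=3: m=25, d=55, a=1
  k=4: m=30, d=4, a=15
  k=5: m=30, d=55, a=1
  k=6: m=25, d=9, a=6
  k=7: m=29, d=31, a=2
  k=8: m=33, d=1, a=66
d=1 and a=2a₀=66 at k=8, so the next step gives (m, d) = (33, 31) again — its k=1 value — and the period has length 8.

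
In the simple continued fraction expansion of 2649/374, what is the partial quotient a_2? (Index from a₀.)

15

2649 = 7·374 + 31   →  a_0 = 7
374 = 12·31 + 2   →  a_1 = 12
31 = 15·2 + 1   →  a_2 = 15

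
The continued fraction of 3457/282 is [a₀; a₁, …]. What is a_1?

3457 = 12·282 + 73   →  a_0 = 12
282 = 3·73 + 63   →  a_1 = 3

3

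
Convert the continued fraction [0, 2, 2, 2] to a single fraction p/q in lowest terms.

Using pₖ = aₖpₖ₋₁ + pₖ₋₂ and qₖ = aₖqₖ₋₁ + qₖ₋₂:
  k=0: a=0, p=0, q=1
  k=1: a=2, p=1, q=2
  k=2: a=2, p=2, q=5
  k=3: a=2, p=5, q=12

5/12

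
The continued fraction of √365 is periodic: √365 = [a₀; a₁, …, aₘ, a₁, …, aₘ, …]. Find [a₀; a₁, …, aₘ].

[19; 9, 1, 1, 9, 38]

a₀ = ⌊√365⌋ = 19.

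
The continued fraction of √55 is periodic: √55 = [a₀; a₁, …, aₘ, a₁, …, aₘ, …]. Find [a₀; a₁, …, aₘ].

a₀ = ⌊√55⌋ = 7.

[7; 2, 2, 2, 14]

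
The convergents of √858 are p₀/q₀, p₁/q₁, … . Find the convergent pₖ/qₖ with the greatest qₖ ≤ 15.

205/7

√858 = [29; 3, 2, 3, 58, …] (period length 4).
Convergents:
  p_0/q_0 = 29/1
  p_1/q_1 = 88/3
  p_2/q_2 = 205/7
  p_3/q_3 = 703/24
q_2 = 7 ≤ 15 < 24 = q_3, so the answer is 205/7.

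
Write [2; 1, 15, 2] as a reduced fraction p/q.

97/33

Using pₖ = aₖpₖ₋₁ + pₖ₋₂ and qₖ = aₖqₖ₋₁ + qₖ₋₂:
  k=0: a=2, p=2, q=1
  k=1: a=1, p=3, q=1
  k=2: a=15, p=47, q=16
  k=3: a=2, p=97, q=33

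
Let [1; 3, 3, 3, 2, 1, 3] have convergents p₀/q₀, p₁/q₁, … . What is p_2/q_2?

13/10

Using pₖ = aₖpₖ₋₁ + pₖ₋₂, qₖ = aₖqₖ₋₁ + qₖ₋₂ (with p₋₁=1, p₋₂=0, q₋₁=0, q₋₂=1):
  k=0: a=1, p=1, q=1
  k=1: a=3, p=4, q=3
  k=2: a=3, p=13, q=10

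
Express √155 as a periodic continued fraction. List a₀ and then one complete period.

a₀ = ⌊√155⌋ = 12.
With m₀=0, d₀=1 and mₖ₊₁ = dₖaₖ − mₖ, dₖ₊₁ = (n − mₖ₊₁²)/dₖ, aₖ₊₁ = ⌊(a₀+mₖ₊₁)/dₖ₊₁⌋:
  k=1: m=12, d=11, a=2
  k=2: m=10, d=5, a=4
  k=3: m=10, d=11, a=2
  k=4: m=12, d=1, a=24
d=1 and a=2a₀=24 at k=4, so the next step gives (m, d) = (12, 11) again — its k=1 value — and the period has length 4.

[12; 2, 4, 2, 24]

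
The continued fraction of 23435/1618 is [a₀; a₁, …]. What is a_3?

23435 = 14·1618 + 783   →  a_0 = 14
1618 = 2·783 + 52   →  a_1 = 2
783 = 15·52 + 3   →  a_2 = 15
52 = 17·3 + 1   →  a_3 = 17

17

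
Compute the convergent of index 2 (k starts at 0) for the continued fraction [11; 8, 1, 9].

100/9

Using pₖ = aₖpₖ₋₁ + pₖ₋₂, qₖ = aₖqₖ₋₁ + qₖ₋₂ (with p₋₁=1, p₋₂=0, q₋₁=0, q₋₂=1):
  k=0: a=11, p=11, q=1
  k=1: a=8, p=89, q=8
  k=2: a=1, p=100, q=9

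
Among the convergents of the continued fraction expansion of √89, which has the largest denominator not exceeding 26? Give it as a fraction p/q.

217/23

√89 = [9; 2, 3, 3, 2, 18, …] (period length 5).
Convergents:
  p_0/q_0 = 9/1
  p_1/q_1 = 19/2
  p_2/q_2 = 66/7
  p_3/q_3 = 217/23
  p_4/q_4 = 500/53
q_3 = 23 ≤ 26 < 53 = q_4, so the answer is 217/23.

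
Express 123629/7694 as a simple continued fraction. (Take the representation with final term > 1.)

[16; 14, 1, 1, 1, 9, 18]

123629 = 16·7694 + 525
7694 = 14·525 + 344
525 = 1·344 + 181
344 = 1·181 + 163
181 = 1·163 + 18
163 = 9·18 + 1
18 = 18·1 + 0  (stop)
So 123629/7694 = [16; 14, 1, 1, 1, 9, 18].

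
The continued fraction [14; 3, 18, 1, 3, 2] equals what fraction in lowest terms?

Using pₖ = aₖpₖ₋₁ + pₖ₋₂ and qₖ = aₖqₖ₋₁ + qₖ₋₂:
  k=0: a=14, p=14, q=1
  k=1: a=3, p=43, q=3
  k=2: a=18, p=788, q=55
  k=3: a=1, p=831, q=58
  k=4: a=3, p=3281, q=229
  k=5: a=2, p=7393, q=516

7393/516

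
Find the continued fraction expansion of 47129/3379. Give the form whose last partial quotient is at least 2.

47129 = 13×3379 + 3202
3379 = 1×3202 + 177
3202 = 18×177 + 16
177 = 11×16 + 1
16 = 16×1 + 0  (stop)
So 47129/3379 = [13; 1, 18, 11, 16].

[13; 1, 18, 11, 16]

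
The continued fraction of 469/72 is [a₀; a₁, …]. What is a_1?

1

469 = 6·72 + 37   →  a_0 = 6
72 = 1·37 + 35   →  a_1 = 1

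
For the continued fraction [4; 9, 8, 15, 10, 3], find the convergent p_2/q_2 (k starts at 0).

Using pₖ = aₖpₖ₋₁ + pₖ₋₂, qₖ = aₖqₖ₋₁ + qₖ₋₂ (with p₋₁=1, p₋₂=0, q₋₁=0, q₋₂=1):
  k=0: a=4, p=4, q=1
  k=1: a=9, p=37, q=9
  k=2: a=8, p=300, q=73

300/73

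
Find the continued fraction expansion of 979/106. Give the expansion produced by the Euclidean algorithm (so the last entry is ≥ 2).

[9; 4, 4, 6]

979 = 9·106 + 25
106 = 4·25 + 6
25 = 4·6 + 1
6 = 6·1 + 0  (stop)
So 979/106 = [9; 4, 4, 6].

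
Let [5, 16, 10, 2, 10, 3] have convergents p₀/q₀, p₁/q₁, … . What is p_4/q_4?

17925/3541

Using pₖ = aₖpₖ₋₁ + pₖ₋₂, qₖ = aₖqₖ₋₁ + qₖ₋₂ (with p₋₁=1, p₋₂=0, q₋₁=0, q₋₂=1):
  k=0: a=5, p=5, q=1
  k=1: a=16, p=81, q=16
  k=2: a=10, p=815, q=161
  k=3: a=2, p=1711, q=338
  k=4: a=10, p=17925, q=3541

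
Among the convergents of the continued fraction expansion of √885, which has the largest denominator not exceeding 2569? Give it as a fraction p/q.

√885 = [29; 1, 2, 1, 58, …] (period length 4).
Convergents:
  p_0/q_0 = 29/1
  p_1/q_1 = 30/1
  p_2/q_2 = 89/3
  p_3/q_3 = 119/4
  p_4/q_4 = 6991/235
  p_5/q_5 = 7110/239
  p_6/q_6 = 21211/713
  p_7/q_7 = 28321/952
  p_8/q_8 = 1663829/55929
q_7 = 952 ≤ 2569 < 55929 = q_8, so the answer is 28321/952.

28321/952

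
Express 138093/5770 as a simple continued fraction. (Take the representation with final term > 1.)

138093 = 23·5770 + 5383
5770 = 1·5383 + 387
5383 = 13·387 + 352
387 = 1·352 + 35
352 = 10·35 + 2
35 = 17·2 + 1
2 = 2·1 + 0  (stop)
So 138093/5770 = [23; 1, 13, 1, 10, 17, 2].

[23; 1, 13, 1, 10, 17, 2]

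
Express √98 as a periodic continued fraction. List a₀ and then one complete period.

[9; 1, 8, 1, 18]

a₀ = ⌊√98⌋ = 9.
With m₀=0, d₀=1 and mₖ₊₁ = dₖaₖ − mₖ, dₖ₊₁ = (n − mₖ₊₁²)/dₖ, aₖ₊₁ = ⌊(a₀+mₖ₊₁)/dₖ₊₁⌋:
  k=1: m=9, d=17, a=1
  k=2: m=8, d=2, a=8
  k=3: m=8, d=17, a=1
  k=4: m=9, d=1, a=18
d=1 and a=2a₀=18 at k=4, so the next step gives (m, d) = (9, 17) again — its k=1 value — and the period has length 4.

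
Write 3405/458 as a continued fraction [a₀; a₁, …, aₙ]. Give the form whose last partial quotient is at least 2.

3405 = 7*458 + 199
458 = 2*199 + 60
199 = 3*60 + 19
60 = 3*19 + 3
19 = 6*3 + 1
3 = 3*1 + 0  (stop)
So 3405/458 = [7; 2, 3, 3, 6, 3].

[7; 2, 3, 3, 6, 3]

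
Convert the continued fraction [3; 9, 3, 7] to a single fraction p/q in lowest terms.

637/205

Using pₖ = aₖpₖ₋₁ + pₖ₋₂ and qₖ = aₖqₖ₋₁ + qₖ₋₂:
  k=0: a=3, p=3, q=1
  k=1: a=9, p=28, q=9
  k=2: a=3, p=87, q=28
  k=3: a=7, p=637, q=205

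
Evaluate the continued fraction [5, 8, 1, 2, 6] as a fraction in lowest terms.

844/165

Using pₖ = aₖpₖ₋₁ + pₖ₋₂ and qₖ = aₖqₖ₋₁ + qₖ₋₂:
  k=0: a=5, p=5, q=1
  k=1: a=8, p=41, q=8
  k=2: a=1, p=46, q=9
  k=3: a=2, p=133, q=26
  k=4: a=6, p=844, q=165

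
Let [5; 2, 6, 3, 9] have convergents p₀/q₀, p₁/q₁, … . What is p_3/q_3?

Using pₖ = aₖpₖ₋₁ + pₖ₋₂, qₖ = aₖqₖ₋₁ + qₖ₋₂ (with p₋₁=1, p₋₂=0, q₋₁=0, q₋₂=1):
  k=0: a=5, p=5, q=1
  k=1: a=2, p=11, q=2
  k=2: a=6, p=71, q=13
  k=3: a=3, p=224, q=41

224/41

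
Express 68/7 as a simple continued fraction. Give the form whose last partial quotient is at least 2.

[9; 1, 2, 2]

68 = 9×7 + 5
7 = 1×5 + 2
5 = 2×2 + 1
2 = 2×1 + 0  (stop)
So 68/7 = [9; 1, 2, 2].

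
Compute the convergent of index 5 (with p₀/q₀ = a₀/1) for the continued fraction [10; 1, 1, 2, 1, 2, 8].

201/19

Using pₖ = aₖpₖ₋₁ + pₖ₋₂, qₖ = aₖqₖ₋₁ + qₖ₋₂ (with p₋₁=1, p₋₂=0, q₋₁=0, q₋₂=1):
  k=0: a=10, p=10, q=1
  k=1: a=1, p=11, q=1
  k=2: a=1, p=21, q=2
  k=3: a=2, p=53, q=5
  k=4: a=1, p=74, q=7
  k=5: a=2, p=201, q=19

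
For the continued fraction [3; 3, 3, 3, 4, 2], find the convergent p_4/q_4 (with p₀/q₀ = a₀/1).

469/142

Using pₖ = aₖpₖ₋₁ + pₖ₋₂, qₖ = aₖqₖ₋₁ + qₖ₋₂ (with p₋₁=1, p₋₂=0, q₋₁=0, q₋₂=1):
  k=0: a=3, p=3, q=1
  k=1: a=3, p=10, q=3
  k=2: a=3, p=33, q=10
  k=3: a=3, p=109, q=33
  k=4: a=4, p=469, q=142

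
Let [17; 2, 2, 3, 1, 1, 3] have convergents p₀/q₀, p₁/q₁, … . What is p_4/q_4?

Using pₖ = aₖpₖ₋₁ + pₖ₋₂, qₖ = aₖqₖ₋₁ + qₖ₋₂ (with p₋₁=1, p₋₂=0, q₋₁=0, q₋₂=1):
  k=0: a=17, p=17, q=1
  k=1: a=2, p=35, q=2
  k=2: a=2, p=87, q=5
  k=3: a=3, p=296, q=17
  k=4: a=1, p=383, q=22

383/22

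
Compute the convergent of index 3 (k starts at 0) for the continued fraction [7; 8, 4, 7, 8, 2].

1702/239

Using pₖ = aₖpₖ₋₁ + pₖ₋₂, qₖ = aₖqₖ₋₁ + qₖ₋₂ (with p₋₁=1, p₋₂=0, q₋₁=0, q₋₂=1):
  k=0: a=7, p=7, q=1
  k=1: a=8, p=57, q=8
  k=2: a=4, p=235, q=33
  k=3: a=7, p=1702, q=239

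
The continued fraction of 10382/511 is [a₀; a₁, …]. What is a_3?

10382 = 20·511 + 162   →  a_0 = 20
511 = 3·162 + 25   →  a_1 = 3
162 = 6·25 + 12   →  a_2 = 6
25 = 2·12 + 1   →  a_3 = 2

2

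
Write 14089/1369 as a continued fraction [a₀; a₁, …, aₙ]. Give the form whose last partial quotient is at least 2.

[10; 3, 2, 3, 7, 1, 6]

14089 = 10×1369 + 399
1369 = 3×399 + 172
399 = 2×172 + 55
172 = 3×55 + 7
55 = 7×7 + 6
7 = 1×6 + 1
6 = 6×1 + 0  (stop)
So 14089/1369 = [10; 3, 2, 3, 7, 1, 6].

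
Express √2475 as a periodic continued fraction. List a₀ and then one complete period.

[49; 1, 2, 1, 98]

a₀ = ⌊√2475⌋ = 49.
With m₀=0, d₀=1 and mₖ₊₁ = dₖaₖ − mₖ, dₖ₊₁ = (n − mₖ₊₁²)/dₖ, aₖ₊₁ = ⌊(a₀+mₖ₊₁)/dₖ₊₁⌋:
  k=1: m=49, d=74, a=1
  k=2: m=25, d=25, a=2
  k=3: m=25, d=74, a=1
  k=4: m=49, d=1, a=98
d=1 and a=2a₀=98 at k=4, so the next step gives (m, d) = (49, 74) again — its k=1 value — and the period has length 4.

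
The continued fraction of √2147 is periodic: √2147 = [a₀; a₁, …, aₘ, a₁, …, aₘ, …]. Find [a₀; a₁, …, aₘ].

[46; 2, 1, 45, 1, 2, 92]

a₀ = ⌊√2147⌋ = 46.
With m₀=0, d₀=1 and mₖ₊₁ = dₖaₖ − mₖ, dₖ₊₁ = (n − mₖ₊₁²)/dₖ, aₖ₊₁ = ⌊(a₀+mₖ₊₁)/dₖ₊₁⌋:
  k=1: m=46, d=31, a=2
  k=2: m=16, d=61, a=1
  k=3: m=45, d=2, a=45
  k=4: m=45, d=61, a=1
  k=5: m=16, d=31, a=2
  k=6: m=46, d=1, a=92
d=1 and a=2a₀=92 at k=6, so the next step gives (m, d) = (46, 31) again — its k=1 value — and the period has length 6.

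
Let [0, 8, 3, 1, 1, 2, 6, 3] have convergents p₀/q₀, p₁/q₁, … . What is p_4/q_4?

7/58

Using pₖ = aₖpₖ₋₁ + pₖ₋₂, qₖ = aₖqₖ₋₁ + qₖ₋₂ (with p₋₁=1, p₋₂=0, q₋₁=0, q₋₂=1):
  k=0: a=0, p=0, q=1
  k=1: a=8, p=1, q=8
  k=2: a=3, p=3, q=25
  k=3: a=1, p=4, q=33
  k=4: a=1, p=7, q=58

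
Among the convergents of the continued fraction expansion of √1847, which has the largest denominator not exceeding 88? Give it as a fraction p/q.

1848/43

√1847 = [42; 1, 41, 1, 84, …] (period length 4).
Convergents:
  p_0/q_0 = 42/1
  p_1/q_1 = 43/1
  p_2/q_2 = 1805/42
  p_3/q_3 = 1848/43
  p_4/q_4 = 157037/3654
q_3 = 43 ≤ 88 < 3654 = q_4, so the answer is 1848/43.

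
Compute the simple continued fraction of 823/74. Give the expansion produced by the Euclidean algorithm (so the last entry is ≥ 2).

823 = 11*74 + 9
74 = 8*9 + 2
9 = 4*2 + 1
2 = 2*1 + 0  (stop)
So 823/74 = [11; 8, 4, 2].

[11; 8, 4, 2]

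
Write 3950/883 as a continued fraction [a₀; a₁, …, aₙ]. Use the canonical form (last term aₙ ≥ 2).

3950 = 4·883 + 418
883 = 2·418 + 47
418 = 8·47 + 42
47 = 1·42 + 5
42 = 8·5 + 2
5 = 2·2 + 1
2 = 2·1 + 0  (stop)
So 3950/883 = [4; 2, 8, 1, 8, 2, 2].

[4; 2, 8, 1, 8, 2, 2]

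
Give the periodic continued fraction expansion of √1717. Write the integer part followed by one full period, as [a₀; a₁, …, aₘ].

a₀ = ⌊√1717⌋ = 41.
With m₀=0, d₀=1 and mₖ₊₁ = dₖaₖ − mₖ, dₖ₊₁ = (n − mₖ₊₁²)/dₖ, aₖ₊₁ = ⌊(a₀+mₖ₊₁)/dₖ₊₁⌋:
  k=1: m=41, d=36, a=2
  k=2: m=31, d=21, a=3
  k=3: m=32, d=33, a=2
  k=4: m=34, d=17, a=4
  k=5: m=34, d=33, a=2
  k=6: m=32, d=21, a=3
  k=7: m=31, d=36, a=2
  k=8: m=41, d=1, a=82
d=1 and a=2a₀=82 at k=8, so the next step gives (m, d) = (41, 36) again — its k=1 value — and the period has length 8.

[41; 2, 3, 2, 4, 2, 3, 2, 82]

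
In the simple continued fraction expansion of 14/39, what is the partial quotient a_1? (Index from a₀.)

14 = 0·39 + 14   →  a_0 = 0
39 = 2·14 + 11   →  a_1 = 2

2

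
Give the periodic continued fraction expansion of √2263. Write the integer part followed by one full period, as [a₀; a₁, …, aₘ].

a₀ = ⌊√2263⌋ = 47.
With m₀=0, d₀=1 and mₖ₊₁ = dₖaₖ − mₖ, dₖ₊₁ = (n − mₖ₊₁²)/dₖ, aₖ₊₁ = ⌊(a₀+mₖ₊₁)/dₖ₊₁⌋:
  k=1: m=47, d=54, a=1
  k=2: m=7, d=41, a=1
  k=3: m=34, d=27, a=3
  k=4: m=47, d=2, a=47
  k=5: m=47, d=27, a=3
  k=6: m=34, d=41, a=1
  k=7: m=7, d=54, a=1
  k=8: m=47, d=1, a=94
d=1 and a=2a₀=94 at k=8, so the next step gives (m, d) = (47, 54) again — its k=1 value — and the period has length 8.

[47; 1, 1, 3, 47, 3, 1, 1, 94]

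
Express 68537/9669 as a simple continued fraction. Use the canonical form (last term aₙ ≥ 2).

[7; 11, 3, 9, 2, 14]

68537 = 7·9669 + 854
9669 = 11·854 + 275
854 = 3·275 + 29
275 = 9·29 + 14
29 = 2·14 + 1
14 = 14·1 + 0  (stop)
So 68537/9669 = [7; 11, 3, 9, 2, 14].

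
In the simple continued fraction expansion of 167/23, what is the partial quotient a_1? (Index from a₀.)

3

167 = 7·23 + 6   →  a_0 = 7
23 = 3·6 + 5   →  a_1 = 3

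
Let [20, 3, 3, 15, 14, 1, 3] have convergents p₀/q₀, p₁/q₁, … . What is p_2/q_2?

Using pₖ = aₖpₖ₋₁ + pₖ₋₂, qₖ = aₖqₖ₋₁ + qₖ₋₂ (with p₋₁=1, p₋₂=0, q₋₁=0, q₋₂=1):
  k=0: a=20, p=20, q=1
  k=1: a=3, p=61, q=3
  k=2: a=3, p=203, q=10

203/10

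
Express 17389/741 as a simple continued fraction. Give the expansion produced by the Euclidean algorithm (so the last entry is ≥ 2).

17389 = 23·741 + 346
741 = 2·346 + 49
346 = 7·49 + 3
49 = 16·3 + 1
3 = 3·1 + 0  (stop)
So 17389/741 = [23; 2, 7, 16, 3].

[23; 2, 7, 16, 3]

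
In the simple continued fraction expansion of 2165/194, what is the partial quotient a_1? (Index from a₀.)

2165 = 11·194 + 31   →  a_0 = 11
194 = 6·31 + 8   →  a_1 = 6

6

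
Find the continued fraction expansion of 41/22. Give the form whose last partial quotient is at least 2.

41 = 1×22 + 19
22 = 1×19 + 3
19 = 6×3 + 1
3 = 3×1 + 0  (stop)
So 41/22 = [1; 1, 6, 3].

[1; 1, 6, 3]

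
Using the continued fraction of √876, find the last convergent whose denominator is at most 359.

6541/221

√876 = [29; 1, 1, 2, 14, 2, 1, 1, 58, …] (period length 8).
Convergents:
  p_0/q_0 = 29/1
  p_1/q_1 = 30/1
  p_2/q_2 = 59/2
  p_3/q_3 = 148/5
  p_4/q_4 = 2131/72
  p_5/q_5 = 4410/149
  p_6/q_6 = 6541/221
  p_7/q_7 = 10951/370
q_6 = 221 ≤ 359 < 370 = q_7, so the answer is 6541/221.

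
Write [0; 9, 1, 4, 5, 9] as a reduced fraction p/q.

Fold from the inside: start with 9/1.
  5 + 1/9 = 46/9
  4 + 9/46 = 193/46
  1 + 46/193 = 239/193
  9 + 193/239 = 2344/239
  0 + 239/2344 = 239/2344

239/2344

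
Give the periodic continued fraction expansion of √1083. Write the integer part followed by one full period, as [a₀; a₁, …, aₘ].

a₀ = ⌊√1083⌋ = 32.
With m₀=0, d₀=1 and mₖ₊₁ = dₖaₖ − mₖ, dₖ₊₁ = (n − mₖ₊₁²)/dₖ, aₖ₊₁ = ⌊(a₀+mₖ₊₁)/dₖ₊₁⌋:
  k=1: m=32, d=59, a=1
  k=2: m=27, d=6, a=9
  k=3: m=27, d=59, a=1
  k=4: m=32, d=1, a=64
d=1 and a=2a₀=64 at k=4, so the next step gives (m, d) = (32, 59) again — its k=1 value — and the period has length 4.

[32; 1, 9, 1, 64]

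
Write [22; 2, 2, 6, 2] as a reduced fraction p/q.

Using pₖ = aₖpₖ₋₁ + pₖ₋₂ and qₖ = aₖqₖ₋₁ + qₖ₋₂:
  k=0: a=22, p=22, q=1
  k=1: a=2, p=45, q=2
  k=2: a=2, p=112, q=5
  k=3: a=6, p=717, q=32
  k=4: a=2, p=1546, q=69

1546/69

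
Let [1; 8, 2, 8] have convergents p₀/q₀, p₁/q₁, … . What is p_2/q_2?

19/17

Using pₖ = aₖpₖ₋₁ + pₖ₋₂, qₖ = aₖqₖ₋₁ + qₖ₋₂ (with p₋₁=1, p₋₂=0, q₋₁=0, q₋₂=1):
  k=0: a=1, p=1, q=1
  k=1: a=8, p=9, q=8
  k=2: a=2, p=19, q=17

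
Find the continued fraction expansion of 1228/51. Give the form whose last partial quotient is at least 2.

1228 = 24×51 + 4
51 = 12×4 + 3
4 = 1×3 + 1
3 = 3×1 + 0  (stop)
So 1228/51 = [24; 12, 1, 3].

[24; 12, 1, 3]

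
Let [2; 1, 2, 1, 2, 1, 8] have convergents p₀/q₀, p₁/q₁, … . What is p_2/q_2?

8/3

Using pₖ = aₖpₖ₋₁ + pₖ₋₂, qₖ = aₖqₖ₋₁ + qₖ₋₂ (with p₋₁=1, p₋₂=0, q₋₁=0, q₋₂=1):
  k=0: a=2, p=2, q=1
  k=1: a=1, p=3, q=1
  k=2: a=2, p=8, q=3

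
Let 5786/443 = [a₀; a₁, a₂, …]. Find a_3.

5786 = 13·443 + 27   →  a_0 = 13
443 = 16·27 + 11   →  a_1 = 16
27 = 2·11 + 5   →  a_2 = 2
11 = 2·5 + 1   →  a_3 = 2

2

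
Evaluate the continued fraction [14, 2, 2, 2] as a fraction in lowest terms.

173/12

Fold from the inside: start with 2/1.
  2 + 1/2 = 5/2
  2 + 2/5 = 12/5
  14 + 5/12 = 173/12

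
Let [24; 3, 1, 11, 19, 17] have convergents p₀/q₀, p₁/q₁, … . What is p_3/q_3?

1140/47

Using pₖ = aₖpₖ₋₁ + pₖ₋₂, qₖ = aₖqₖ₋₁ + qₖ₋₂ (with p₋₁=1, p₋₂=0, q₋₁=0, q₋₂=1):
  k=0: a=24, p=24, q=1
  k=1: a=3, p=73, q=3
  k=2: a=1, p=97, q=4
  k=3: a=11, p=1140, q=47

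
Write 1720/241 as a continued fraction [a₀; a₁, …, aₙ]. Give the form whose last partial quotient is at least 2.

[7; 7, 3, 3, 3]

1720 = 7×241 + 33
241 = 7×33 + 10
33 = 3×10 + 3
10 = 3×3 + 1
3 = 3×1 + 0  (stop)
So 1720/241 = [7; 7, 3, 3, 3].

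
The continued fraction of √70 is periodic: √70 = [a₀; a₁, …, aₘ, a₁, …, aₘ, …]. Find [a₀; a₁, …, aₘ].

[8; 2, 1, 2, 1, 2, 16]

a₀ = ⌊√70⌋ = 8.
With m₀=0, d₀=1 and mₖ₊₁ = dₖaₖ − mₖ, dₖ₊₁ = (n − mₖ₊₁²)/dₖ, aₖ₊₁ = ⌊(a₀+mₖ₊₁)/dₖ₊₁⌋:
  k=1: m=8, d=6, a=2
  k=2: m=4, d=9, a=1
  k=3: m=5, d=5, a=2
  k=4: m=5, d=9, a=1
  k=5: m=4, d=6, a=2
  k=6: m=8, d=1, a=16
d=1 and a=2a₀=16 at k=6, so the next step gives (m, d) = (8, 6) again — its k=1 value — and the period has length 6.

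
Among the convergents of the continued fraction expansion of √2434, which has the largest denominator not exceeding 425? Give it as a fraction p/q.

√2434 = [49; 2, 1, 48, 1, 2, 98, …] (period length 6).
Convergents:
  p_0/q_0 = 49/1
  p_1/q_1 = 99/2
  p_2/q_2 = 148/3
  p_3/q_3 = 7203/146
  p_4/q_4 = 7351/149
  p_5/q_5 = 21905/444
q_4 = 149 ≤ 425 < 444 = q_5, so the answer is 7351/149.

7351/149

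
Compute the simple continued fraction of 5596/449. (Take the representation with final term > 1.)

5596 = 12·449 + 208
449 = 2·208 + 33
208 = 6·33 + 10
33 = 3·10 + 3
10 = 3·3 + 1
3 = 3·1 + 0  (stop)
So 5596/449 = [12; 2, 6, 3, 3, 3].

[12; 2, 6, 3, 3, 3]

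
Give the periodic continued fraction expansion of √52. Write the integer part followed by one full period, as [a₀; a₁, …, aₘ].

a₀ = ⌊√52⌋ = 7.
With m₀=0, d₀=1 and mₖ₊₁ = dₖaₖ − mₖ, dₖ₊₁ = (n − mₖ₊₁²)/dₖ, aₖ₊₁ = ⌊(a₀+mₖ₊₁)/dₖ₊₁⌋:
  k=1: m=7, d=3, a=4
  k=2: m=5, d=9, a=1
  k=3: m=4, d=4, a=2
  k=4: m=4, d=9, a=1
  k=5: m=5, d=3, a=4
  k=6: m=7, d=1, a=14
d=1 and a=2a₀=14 at k=6, so the next step gives (m, d) = (7, 3) again — its k=1 value — and the period has length 6.

[7; 4, 1, 2, 1, 4, 14]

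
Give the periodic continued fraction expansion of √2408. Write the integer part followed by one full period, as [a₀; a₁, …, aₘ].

[49; 14, 98]

a₀ = ⌊√2408⌋ = 49.
With m₀=0, d₀=1 and mₖ₊₁ = dₖaₖ − mₖ, dₖ₊₁ = (n − mₖ₊₁²)/dₖ, aₖ₊₁ = ⌊(a₀+mₖ₊₁)/dₖ₊₁⌋:
  k=1: m=49, d=7, a=14
  k=2: m=49, d=1, a=98
d=1 and a=2a₀=98 at k=2, so the next step gives (m, d) = (49, 7) again — its k=1 value — and the period has length 2.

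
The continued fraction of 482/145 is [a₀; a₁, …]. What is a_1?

3

482 = 3·145 + 47   →  a_0 = 3
145 = 3·47 + 4   →  a_1 = 3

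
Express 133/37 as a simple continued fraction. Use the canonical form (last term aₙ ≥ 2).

133 = 3·37 + 22
37 = 1·22 + 15
22 = 1·15 + 7
15 = 2·7 + 1
7 = 7·1 + 0  (stop)
So 133/37 = [3; 1, 1, 2, 7].

[3; 1, 1, 2, 7]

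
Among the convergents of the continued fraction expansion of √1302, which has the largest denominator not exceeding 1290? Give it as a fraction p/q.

√1302 = [36; 12, 72, …] (period length 2).
Convergents:
  p_0/q_0 = 36/1
  p_1/q_1 = 433/12
  p_2/q_2 = 31212/865
  p_3/q_3 = 374977/10392
q_2 = 865 ≤ 1290 < 10392 = q_3, so the answer is 31212/865.

31212/865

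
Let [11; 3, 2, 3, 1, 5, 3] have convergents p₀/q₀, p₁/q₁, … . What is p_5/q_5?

2021/179

Using pₖ = aₖpₖ₋₁ + pₖ₋₂, qₖ = aₖqₖ₋₁ + qₖ₋₂ (with p₋₁=1, p₋₂=0, q₋₁=0, q₋₂=1):
  k=0: a=11, p=11, q=1
  k=1: a=3, p=34, q=3
  k=2: a=2, p=79, q=7
  k=3: a=3, p=271, q=24
  k=4: a=1, p=350, q=31
  k=5: a=5, p=2021, q=179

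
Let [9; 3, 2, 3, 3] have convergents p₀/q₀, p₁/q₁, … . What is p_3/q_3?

Using pₖ = aₖpₖ₋₁ + pₖ₋₂, qₖ = aₖqₖ₋₁ + qₖ₋₂ (with p₋₁=1, p₋₂=0, q₋₁=0, q₋₂=1):
  k=0: a=9, p=9, q=1
  k=1: a=3, p=28, q=3
  k=2: a=2, p=65, q=7
  k=3: a=3, p=223, q=24

223/24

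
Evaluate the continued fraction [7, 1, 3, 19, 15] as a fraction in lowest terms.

8986/1159

Fold from the inside: start with 15/1.
  19 + 1/15 = 286/15
  3 + 15/286 = 873/286
  1 + 286/873 = 1159/873
  7 + 873/1159 = 8986/1159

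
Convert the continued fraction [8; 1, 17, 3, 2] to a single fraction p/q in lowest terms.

Using pₖ = aₖpₖ₋₁ + pₖ₋₂ and qₖ = aₖqₖ₋₁ + qₖ₋₂:
  k=0: a=8, p=8, q=1
  k=1: a=1, p=9, q=1
  k=2: a=17, p=161, q=18
  k=3: a=3, p=492, q=55
  k=4: a=2, p=1145, q=128

1145/128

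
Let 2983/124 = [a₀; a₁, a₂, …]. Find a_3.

2983 = 24·124 + 7   →  a_0 = 24
124 = 17·7 + 5   →  a_1 = 17
7 = 1·5 + 2   →  a_2 = 1
5 = 2·2 + 1   →  a_3 = 2

2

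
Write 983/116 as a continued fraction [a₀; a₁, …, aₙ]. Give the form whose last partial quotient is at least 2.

983 = 8·116 + 55
116 = 2·55 + 6
55 = 9·6 + 1
6 = 6·1 + 0  (stop)
So 983/116 = [8; 2, 9, 6].

[8; 2, 9, 6]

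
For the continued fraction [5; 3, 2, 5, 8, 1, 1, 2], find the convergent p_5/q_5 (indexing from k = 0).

Using pₖ = aₖpₖ₋₁ + pₖ₋₂, qₖ = aₖqₖ₋₁ + qₖ₋₂ (with p₋₁=1, p₋₂=0, q₋₁=0, q₋₂=1):
  k=0: a=5, p=5, q=1
  k=1: a=3, p=16, q=3
  k=2: a=2, p=37, q=7
  k=3: a=5, p=201, q=38
  k=4: a=8, p=1645, q=311
  k=5: a=1, p=1846, q=349

1846/349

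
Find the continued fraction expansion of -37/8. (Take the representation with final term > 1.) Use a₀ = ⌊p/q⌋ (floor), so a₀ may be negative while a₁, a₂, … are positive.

-37 = -5×8 + 3
8 = 2×3 + 2
3 = 1×2 + 1
2 = 2×1 + 0  (stop)
So -37/8 = [-5; 2, 1, 2].

[-5; 2, 1, 2]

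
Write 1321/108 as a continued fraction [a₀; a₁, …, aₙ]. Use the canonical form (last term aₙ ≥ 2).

1321 = 12·108 + 25
108 = 4·25 + 8
25 = 3·8 + 1
8 = 8·1 + 0  (stop)
So 1321/108 = [12; 4, 3, 8].

[12; 4, 3, 8]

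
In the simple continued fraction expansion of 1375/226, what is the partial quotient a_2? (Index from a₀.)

1375 = 6·226 + 19   →  a_0 = 6
226 = 11·19 + 17   →  a_1 = 11
19 = 1·17 + 2   →  a_2 = 1

1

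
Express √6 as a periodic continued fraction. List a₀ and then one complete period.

[2; 2, 4]

a₀ = ⌊√6⌋ = 2.
With m₀=0, d₀=1 and mₖ₊₁ = dₖaₖ − mₖ, dₖ₊₁ = (n − mₖ₊₁²)/dₖ, aₖ₊₁ = ⌊(a₀+mₖ₊₁)/dₖ₊₁⌋:
  k=1: m=2, d=2, a=2
  k=2: m=2, d=1, a=4
d=1 and a=2a₀=4 at k=2, so the next step gives (m, d) = (2, 2) again — its k=1 value — and the period has length 2.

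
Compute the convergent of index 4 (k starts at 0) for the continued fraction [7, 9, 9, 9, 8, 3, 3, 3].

Using pₖ = aₖpₖ₋₁ + pₖ₋₂, qₖ = aₖqₖ₋₁ + qₖ₋₂ (with p₋₁=1, p₋₂=0, q₋₁=0, q₋₂=1):
  k=0: a=7, p=7, q=1
  k=1: a=9, p=64, q=9
  k=2: a=9, p=583, q=82
  k=3: a=9, p=5311, q=747
  k=4: a=8, p=43071, q=6058

43071/6058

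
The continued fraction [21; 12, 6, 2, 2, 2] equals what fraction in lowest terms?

Using pₖ = aₖpₖ₋₁ + pₖ₋₂ and qₖ = aₖqₖ₋₁ + qₖ₋₂:
  k=0: a=21, p=21, q=1
  k=1: a=12, p=253, q=12
  k=2: a=6, p=1539, q=73
  k=3: a=2, p=3331, q=158
  k=4: a=2, p=8201, q=389
  k=5: a=2, p=19733, q=936

19733/936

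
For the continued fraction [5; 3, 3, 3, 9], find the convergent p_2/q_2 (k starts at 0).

53/10

Using pₖ = aₖpₖ₋₁ + pₖ₋₂, qₖ = aₖqₖ₋₁ + qₖ₋₂ (with p₋₁=1, p₋₂=0, q₋₁=0, q₋₂=1):
  k=0: a=5, p=5, q=1
  k=1: a=3, p=16, q=3
  k=2: a=3, p=53, q=10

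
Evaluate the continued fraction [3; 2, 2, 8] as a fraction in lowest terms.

Using pₖ = aₖpₖ₋₁ + pₖ₋₂ and qₖ = aₖqₖ₋₁ + qₖ₋₂:
  k=0: a=3, p=3, q=1
  k=1: a=2, p=7, q=2
  k=2: a=2, p=17, q=5
  k=3: a=8, p=143, q=42

143/42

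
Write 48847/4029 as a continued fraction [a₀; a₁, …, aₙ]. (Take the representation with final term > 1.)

48847 = 12×4029 + 499
4029 = 8×499 + 37
499 = 13×37 + 18
37 = 2×18 + 1
18 = 18×1 + 0  (stop)
So 48847/4029 = [12; 8, 13, 2, 18].

[12; 8, 13, 2, 18]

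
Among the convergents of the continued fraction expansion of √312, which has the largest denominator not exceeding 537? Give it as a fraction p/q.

5617/318

√312 = [17; 1, 1, 1, 34, …] (period length 4).
Convergents:
  p_0/q_0 = 17/1
  p_1/q_1 = 18/1
  p_2/q_2 = 35/2
  p_3/q_3 = 53/3
  p_4/q_4 = 1837/104
  p_5/q_5 = 1890/107
  p_6/q_6 = 3727/211
  p_7/q_7 = 5617/318
  p_8/q_8 = 194705/11023
q_7 = 318 ≤ 537 < 11023 = q_8, so the answer is 5617/318.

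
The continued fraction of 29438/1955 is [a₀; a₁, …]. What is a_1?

29438 = 15·1955 + 113   →  a_0 = 15
1955 = 17·113 + 34   →  a_1 = 17

17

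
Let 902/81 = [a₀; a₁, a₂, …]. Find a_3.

1

902 = 11·81 + 11   →  a_0 = 11
81 = 7·11 + 4   →  a_1 = 7
11 = 2·4 + 3   →  a_2 = 2
4 = 1·3 + 1   →  a_3 = 1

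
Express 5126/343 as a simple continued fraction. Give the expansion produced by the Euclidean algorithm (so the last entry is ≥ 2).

5126 = 14*343 + 324
343 = 1*324 + 19
324 = 17*19 + 1
19 = 19*1 + 0  (stop)
So 5126/343 = [14; 1, 17, 19].

[14; 1, 17, 19]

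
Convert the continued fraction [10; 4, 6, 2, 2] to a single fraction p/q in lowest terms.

1362/133

Using pₖ = aₖpₖ₋₁ + pₖ₋₂ and qₖ = aₖqₖ₋₁ + qₖ₋₂:
  k=0: a=10, p=10, q=1
  k=1: a=4, p=41, q=4
  k=2: a=6, p=256, q=25
  k=3: a=2, p=553, q=54
  k=4: a=2, p=1362, q=133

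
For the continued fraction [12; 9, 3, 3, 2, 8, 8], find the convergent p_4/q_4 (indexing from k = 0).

2591/214

Using pₖ = aₖpₖ₋₁ + pₖ₋₂, qₖ = aₖqₖ₋₁ + qₖ₋₂ (with p₋₁=1, p₋₂=0, q₋₁=0, q₋₂=1):
  k=0: a=12, p=12, q=1
  k=1: a=9, p=109, q=9
  k=2: a=3, p=339, q=28
  k=3: a=3, p=1126, q=93
  k=4: a=2, p=2591, q=214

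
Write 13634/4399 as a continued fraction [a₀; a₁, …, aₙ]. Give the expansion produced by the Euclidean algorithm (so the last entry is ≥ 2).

13634 = 3×4399 + 437
4399 = 10×437 + 29
437 = 15×29 + 2
29 = 14×2 + 1
2 = 2×1 + 0  (stop)
So 13634/4399 = [3; 10, 15, 14, 2].

[3; 10, 15, 14, 2]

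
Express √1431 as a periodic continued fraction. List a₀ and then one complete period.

[37; 1, 4, 1, 4, 1, 74]

a₀ = ⌊√1431⌋ = 37.
With m₀=0, d₀=1 and mₖ₊₁ = dₖaₖ − mₖ, dₖ₊₁ = (n − mₖ₊₁²)/dₖ, aₖ₊₁ = ⌊(a₀+mₖ₊₁)/dₖ₊₁⌋:
  k=1: m=37, d=62, a=1
  k=2: m=25, d=13, a=4
  k=3: m=27, d=54, a=1
  k=4: m=27, d=13, a=4
  k=5: m=25, d=62, a=1
  k=6: m=37, d=1, a=74
d=1 and a=2a₀=74 at k=6, so the next step gives (m, d) = (37, 62) again — its k=1 value — and the period has length 6.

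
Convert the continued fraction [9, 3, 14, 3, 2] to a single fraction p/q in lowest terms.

2863/307

Fold from the inside: start with 2/1.
  3 + 1/2 = 7/2
  14 + 2/7 = 100/7
  3 + 7/100 = 307/100
  9 + 100/307 = 2863/307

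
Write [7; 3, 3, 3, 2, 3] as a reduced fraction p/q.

Fold from the inside: start with 3/1.
  2 + 1/3 = 7/3
  3 + 3/7 = 24/7
  3 + 7/24 = 79/24
  3 + 24/79 = 261/79
  7 + 79/261 = 1906/261

1906/261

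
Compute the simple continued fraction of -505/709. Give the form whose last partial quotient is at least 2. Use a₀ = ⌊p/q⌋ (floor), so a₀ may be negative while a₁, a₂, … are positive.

-505 = -1*709 + 204
709 = 3*204 + 97
204 = 2*97 + 10
97 = 9*10 + 7
10 = 1*7 + 3
7 = 2*3 + 1
3 = 3*1 + 0  (stop)
So -505/709 = [-1; 3, 2, 9, 1, 2, 3].

[-1; 3, 2, 9, 1, 2, 3]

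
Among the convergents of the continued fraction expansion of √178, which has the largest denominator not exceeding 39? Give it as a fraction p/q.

507/38

√178 = [13; 2, 1, 12, 1, 2, 26, …] (period length 6).
Convergents:
  p_0/q_0 = 13/1
  p_1/q_1 = 27/2
  p_2/q_2 = 40/3
  p_3/q_3 = 507/38
  p_4/q_4 = 547/41
q_3 = 38 ≤ 39 < 41 = q_4, so the answer is 507/38.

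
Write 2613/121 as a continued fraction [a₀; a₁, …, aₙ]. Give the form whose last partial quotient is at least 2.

[21; 1, 1, 2, 7, 1, 2]

2613 = 21*121 + 72
121 = 1*72 + 49
72 = 1*49 + 23
49 = 2*23 + 3
23 = 7*3 + 2
3 = 1*2 + 1
2 = 2*1 + 0  (stop)
So 2613/121 = [21; 1, 1, 2, 7, 1, 2].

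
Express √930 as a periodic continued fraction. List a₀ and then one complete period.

[30; 2, 60]

a₀ = ⌊√930⌋ = 30.
With m₀=0, d₀=1 and mₖ₊₁ = dₖaₖ − mₖ, dₖ₊₁ = (n − mₖ₊₁²)/dₖ, aₖ₊₁ = ⌊(a₀+mₖ₊₁)/dₖ₊₁⌋:
  k=1: m=30, d=30, a=2
  k=2: m=30, d=1, a=60
d=1 and a=2a₀=60 at k=2, so the next step gives (m, d) = (30, 30) again — its k=1 value — and the period has length 2.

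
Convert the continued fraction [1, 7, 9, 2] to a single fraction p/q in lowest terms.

154/135

Fold from the inside: start with 2/1.
  9 + 1/2 = 19/2
  7 + 2/19 = 135/19
  1 + 19/135 = 154/135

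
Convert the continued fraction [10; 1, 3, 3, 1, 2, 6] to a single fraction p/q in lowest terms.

Using pₖ = aₖpₖ₋₁ + pₖ₋₂ and qₖ = aₖqₖ₋₁ + qₖ₋₂:
  k=0: a=10, p=10, q=1
  k=1: a=1, p=11, q=1
  k=2: a=3, p=43, q=4
  k=3: a=3, p=140, q=13
  k=4: a=1, p=183, q=17
  k=5: a=2, p=506, q=47
  k=6: a=6, p=3219, q=299

3219/299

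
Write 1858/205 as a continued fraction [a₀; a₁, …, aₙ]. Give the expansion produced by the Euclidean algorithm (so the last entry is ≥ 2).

1858 = 9·205 + 13
205 = 15·13 + 10
13 = 1·10 + 3
10 = 3·3 + 1
3 = 3·1 + 0  (stop)
So 1858/205 = [9; 15, 1, 3, 3].

[9; 15, 1, 3, 3]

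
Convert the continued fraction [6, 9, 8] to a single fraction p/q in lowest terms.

446/73

Fold from the inside: start with 8/1.
  9 + 1/8 = 73/8
  6 + 8/73 = 446/73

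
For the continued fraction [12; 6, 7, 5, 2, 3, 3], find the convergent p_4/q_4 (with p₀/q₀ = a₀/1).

Using pₖ = aₖpₖ₋₁ + pₖ₋₂, qₖ = aₖqₖ₋₁ + qₖ₋₂ (with p₋₁=1, p₋₂=0, q₋₁=0, q₋₂=1):
  k=0: a=12, p=12, q=1
  k=1: a=6, p=73, q=6
  k=2: a=7, p=523, q=43
  k=3: a=5, p=2688, q=221
  k=4: a=2, p=5899, q=485

5899/485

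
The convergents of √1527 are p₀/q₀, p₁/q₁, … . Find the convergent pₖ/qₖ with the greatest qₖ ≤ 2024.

39663/1015

√1527 = [39; 13, 78, …] (period length 2).
Convergents:
  p_0/q_0 = 39/1
  p_1/q_1 = 508/13
  p_2/q_2 = 39663/1015
  p_3/q_3 = 516127/13208
q_2 = 1015 ≤ 2024 < 13208 = q_3, so the answer is 39663/1015.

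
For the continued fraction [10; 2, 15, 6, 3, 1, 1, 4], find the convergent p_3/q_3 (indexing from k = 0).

1971/188

Using pₖ = aₖpₖ₋₁ + pₖ₋₂, qₖ = aₖqₖ₋₁ + qₖ₋₂ (with p₋₁=1, p₋₂=0, q₋₁=0, q₋₂=1):
  k=0: a=10, p=10, q=1
  k=1: a=2, p=21, q=2
  k=2: a=15, p=325, q=31
  k=3: a=6, p=1971, q=188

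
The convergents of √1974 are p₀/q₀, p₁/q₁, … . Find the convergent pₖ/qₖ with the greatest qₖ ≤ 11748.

193447/4354

√1974 = [44; 2, 3, 17, 2, 17, 3, 2, 88, …] (period length 8).
Convergents:
  p_0/q_0 = 44/1
  p_1/q_1 = 89/2
  p_2/q_2 = 311/7
  p_3/q_3 = 5376/121
  p_4/q_4 = 11063/249
  p_5/q_5 = 193447/4354
  p_6/q_6 = 591404/13311
q_5 = 4354 ≤ 11748 < 13311 = q_6, so the answer is 193447/4354.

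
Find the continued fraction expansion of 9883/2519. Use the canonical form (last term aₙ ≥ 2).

[3; 1, 12, 19, 3, 3]

9883 = 3×2519 + 2326
2519 = 1×2326 + 193
2326 = 12×193 + 10
193 = 19×10 + 3
10 = 3×3 + 1
3 = 3×1 + 0  (stop)
So 9883/2519 = [3; 1, 12, 19, 3, 3].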